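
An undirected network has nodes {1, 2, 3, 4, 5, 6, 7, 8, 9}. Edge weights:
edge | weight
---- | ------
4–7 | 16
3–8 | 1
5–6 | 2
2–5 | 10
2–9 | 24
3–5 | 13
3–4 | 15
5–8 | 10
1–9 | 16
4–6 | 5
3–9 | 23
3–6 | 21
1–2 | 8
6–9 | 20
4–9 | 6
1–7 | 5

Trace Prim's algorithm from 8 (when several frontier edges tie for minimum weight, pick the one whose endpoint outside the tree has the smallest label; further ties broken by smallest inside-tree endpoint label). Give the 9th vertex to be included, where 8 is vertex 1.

Grow the tree from 8 using Prim:
Step 1: cheapest edge leaving the tree is 3–8 (1); add 3.
Step 2: cheapest edge leaving the tree is 5–8 (10); add 5.
Step 3: cheapest edge leaving the tree is 5–6 (2); add 6.
Step 4: cheapest edge leaving the tree is 4–6 (5); add 4.
Step 5: cheapest edge leaving the tree is 4–9 (6); add 9.
Step 6: cheapest edge leaving the tree is 2–5 (10); add 2.
Step 7: cheapest edge leaving the tree is 1–2 (8); add 1.
Step 8: cheapest edge leaving the tree is 1–7 (5); add 7.
Vertex order: 8, 3, 5, 6, 4, 9, 2, 1, 7. The 9th vertex is 7.

7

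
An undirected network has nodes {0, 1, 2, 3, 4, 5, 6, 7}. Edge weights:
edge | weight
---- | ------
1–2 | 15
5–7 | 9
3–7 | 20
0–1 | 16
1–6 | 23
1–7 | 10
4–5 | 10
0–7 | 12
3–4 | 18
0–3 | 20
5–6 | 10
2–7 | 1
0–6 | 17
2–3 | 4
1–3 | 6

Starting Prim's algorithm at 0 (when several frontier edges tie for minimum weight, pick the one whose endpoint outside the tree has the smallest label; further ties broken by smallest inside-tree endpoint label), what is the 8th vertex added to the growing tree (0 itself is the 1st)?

6

Prim's algorithm from 0:
Step 1: cheapest edge leaving the tree is 0–7 (12); add 7.
Step 2: cheapest edge leaving the tree is 2–7 (1); add 2.
Step 3: cheapest edge leaving the tree is 2–3 (4); add 3.
Step 4: cheapest edge leaving the tree is 1–3 (6); add 1.
Step 5: cheapest edge leaving the tree is 5–7 (9); add 5.
Step 6: cheapest edge leaving the tree is 4–5 (10); add 4.
Step 7: cheapest edge leaving the tree is 5–6 (10); add 6.
Vertex order: 0, 7, 2, 3, 1, 5, 4, 6. The 8th vertex is 6.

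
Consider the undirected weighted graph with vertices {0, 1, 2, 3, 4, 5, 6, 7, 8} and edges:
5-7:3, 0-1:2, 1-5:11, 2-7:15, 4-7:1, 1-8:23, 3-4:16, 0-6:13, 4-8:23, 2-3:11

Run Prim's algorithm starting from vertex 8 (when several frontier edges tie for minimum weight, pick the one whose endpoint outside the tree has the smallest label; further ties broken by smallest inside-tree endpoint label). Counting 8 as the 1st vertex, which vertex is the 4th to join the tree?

5

Prim, starting at 8.
Step 1: cheapest edge leaving the tree is 1-8 (23); add 1.
Step 2: cheapest edge leaving the tree is 0-1 (2); add 0.
Step 3: cheapest edge leaving the tree is 1-5 (11); add 5.
Step 4: cheapest edge leaving the tree is 5-7 (3); add 7.
Step 5: cheapest edge leaving the tree is 4-7 (1); add 4.
Step 6: cheapest edge leaving the tree is 0-6 (13); add 6.
Step 7: cheapest edge leaving the tree is 2-7 (15); add 2.
Step 8: cheapest edge leaving the tree is 2-3 (11); add 3.
Vertex order: 8, 1, 0, 5, 7, 4, 6, 2, 3. The 4th vertex is 5.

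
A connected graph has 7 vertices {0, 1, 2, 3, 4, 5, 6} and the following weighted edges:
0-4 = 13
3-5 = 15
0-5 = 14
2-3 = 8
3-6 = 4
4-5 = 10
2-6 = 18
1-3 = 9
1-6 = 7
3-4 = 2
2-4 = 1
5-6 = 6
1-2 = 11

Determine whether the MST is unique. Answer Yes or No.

Yes

Sort edges by weight, then run Kruskal:
2-4 (1): add. Components now {0} {1} {2,4} {3} {5} {6}
3-4 (2): add. Components now {0} {1} {2,3,4} {5} {6}
3-6 (4): add. Components now {0} {1} {2,3,4,6} {5}
5-6 (6): add. Components now {0} {1} {2,3,4,5,6}
1-6 (7): add. Components now {0} {1,2,3,4,5,6}
2-3 (8): skip — 2 and 3 already connected.
1-3 (9): skip — 1 and 3 already connected.
4-5 (10): skip — 4 and 5 already connected.
1-2 (11): skip — 1 and 2 already connected.
0-4 (13): add. Components now {0,1,2,3,4,5,6}
Every non-tree edge has weight strictly greater than the heaviest edge on the tree path between its endpoints, so the MST is unique.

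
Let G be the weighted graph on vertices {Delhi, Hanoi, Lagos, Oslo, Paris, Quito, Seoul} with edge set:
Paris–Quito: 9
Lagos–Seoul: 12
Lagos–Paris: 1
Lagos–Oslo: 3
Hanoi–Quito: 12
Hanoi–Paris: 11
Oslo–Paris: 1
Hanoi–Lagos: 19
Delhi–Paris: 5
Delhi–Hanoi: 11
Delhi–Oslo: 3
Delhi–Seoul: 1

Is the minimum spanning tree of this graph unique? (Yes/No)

Sort edges by weight, then run Kruskal:
Delhi–Seoul (1): add — endpoints in different components.
Lagos–Paris (1): add — endpoints in different components.
Oslo–Paris (1): add — endpoints in different components.
Delhi–Oslo (3): add — endpoints in different components.
Lagos–Oslo (3): skip — Oslo and Lagos already connected.
Delhi–Paris (5): skip — Paris and Delhi already connected.
Paris–Quito (9): add — endpoints in different components.
Delhi–Hanoi (11): add — endpoints in different components.
Non-tree edge Hanoi–Paris has weight 11, equal to the heaviest edge on its tree cycle — swapping gives another MST of the same weight. Not unique.

No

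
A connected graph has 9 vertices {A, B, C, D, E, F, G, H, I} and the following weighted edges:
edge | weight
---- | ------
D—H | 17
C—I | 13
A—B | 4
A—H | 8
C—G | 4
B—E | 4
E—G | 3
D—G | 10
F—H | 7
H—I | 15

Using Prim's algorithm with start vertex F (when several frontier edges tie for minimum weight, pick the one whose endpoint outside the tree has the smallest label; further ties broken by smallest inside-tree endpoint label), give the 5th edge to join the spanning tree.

Prim, starting at F.
Step 1: cheapest edge leaving the tree is F—H (7); add H.
Step 2: cheapest edge leaving the tree is A—H (8); add A.
Step 3: cheapest edge leaving the tree is A—B (4); add B.
Step 4: cheapest edge leaving the tree is B—E (4); add E.
Step 5: cheapest edge leaving the tree is E—G (3); add G.
Step 6: cheapest edge leaving the tree is C—G (4); add C.
Step 7: cheapest edge leaving the tree is D—G (10); add D.
Step 8: cheapest edge leaving the tree is C—I (13); add I.
The 5th edge added is E—G.

E-G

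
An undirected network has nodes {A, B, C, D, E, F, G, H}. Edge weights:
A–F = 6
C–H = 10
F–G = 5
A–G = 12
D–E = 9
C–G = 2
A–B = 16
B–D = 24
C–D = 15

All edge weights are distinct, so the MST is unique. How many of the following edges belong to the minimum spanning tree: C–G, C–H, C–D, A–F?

Kruskal's algorithm — process edges by increasing weight (ties by edge label):
C–G (2): add — endpoints in different components.
F–G (5): add — endpoints in different components.
A–F (6): add — endpoints in different components.
D–E (9): add — endpoints in different components.
C–H (10): add — endpoints in different components.
A–G (12): skip — A and G already connected.
C–D (15): add — endpoints in different components.
A–B (16): add — endpoints in different components.
MST edge set: {C–G, F–G, A–F, D–E, C–H, C–D, A–B}.
Of the listed edges, {C–G, C–H, C–D, A–F} are in the MST → 4.

4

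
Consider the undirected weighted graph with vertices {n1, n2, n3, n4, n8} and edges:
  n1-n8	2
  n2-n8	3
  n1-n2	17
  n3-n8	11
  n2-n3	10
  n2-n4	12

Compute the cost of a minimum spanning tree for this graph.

27

Kruskal: consider edges lightest-first.
n1-n8 (2): add. Components now {n3} {n4} {n2} {n1,n8}
n2-n8 (3): add. Components now {n3} {n4} {n1,n2,n8}
n2-n3 (10): add. Components now {n1,n2,n3,n8} {n4}
n3-n8 (11): skip — n3 and n8 already connected.
n2-n4 (12): add. Components now {n1,n2,n3,n4,n8}
MST edges: n1-n8, n2-n8, n2-n3, n2-n4; total weight 2+3+10+12 = 27.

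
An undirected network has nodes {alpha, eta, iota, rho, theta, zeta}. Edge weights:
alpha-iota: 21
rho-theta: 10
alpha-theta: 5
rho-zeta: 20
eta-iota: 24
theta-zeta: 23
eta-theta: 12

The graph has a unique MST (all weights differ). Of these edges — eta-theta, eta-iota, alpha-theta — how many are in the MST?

Kruskal: consider edges lightest-first.
alpha-theta (5): add. Components now {iota} {alpha,theta} {rho} {eta} {zeta}
rho-theta (10): add. Components now {iota} {alpha,rho,theta} {eta} {zeta}
eta-theta (12): add. Components now {iota} {alpha,eta,rho,theta} {zeta}
rho-zeta (20): add. Components now {iota} {alpha,eta,rho,theta,zeta}
alpha-iota (21): add. Components now {alpha,eta,iota,rho,theta,zeta}
MST edge set: {alpha-theta, rho-theta, eta-theta, rho-zeta, alpha-iota}.
Of the listed edges, {eta-theta, alpha-theta} are in the MST → 2.

2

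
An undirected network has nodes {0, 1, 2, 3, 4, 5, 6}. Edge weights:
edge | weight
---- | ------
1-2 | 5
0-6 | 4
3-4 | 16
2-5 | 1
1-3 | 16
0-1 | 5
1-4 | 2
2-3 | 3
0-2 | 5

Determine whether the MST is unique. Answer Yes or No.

Kruskal: consider edges lightest-first.
2-5 (1): add — endpoints in different components.
1-4 (2): add — endpoints in different components.
2-3 (3): add — endpoints in different components.
0-6 (4): add — endpoints in different components.
0-1 (5): add — endpoints in different components.
0-2 (5): add — endpoints in different components.
Non-tree edge 1-2 has weight 5, equal to the heaviest edge on its tree cycle — swapping gives another MST of the same weight. Not unique.

No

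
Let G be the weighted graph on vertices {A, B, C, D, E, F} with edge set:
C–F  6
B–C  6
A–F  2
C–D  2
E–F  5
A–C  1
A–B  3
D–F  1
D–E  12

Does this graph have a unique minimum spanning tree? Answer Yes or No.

Kruskal: consider edges lightest-first.
A–C (1): add. Components now {A,C} {B} {D} {E} {F}
D–F (1): add. Components now {A,C} {B} {D,F} {E}
A–F (2): add. Components now {A,C,D,F} {B} {E}
C–D (2): skip — C and D already connected.
A–B (3): add. Components now {A,B,C,D,F} {E}
E–F (5): add. Components now {A,B,C,D,E,F}
Non-tree edge C–D has weight 2, equal to the heaviest edge on its tree cycle — swapping gives another MST of the same weight. Not unique.

No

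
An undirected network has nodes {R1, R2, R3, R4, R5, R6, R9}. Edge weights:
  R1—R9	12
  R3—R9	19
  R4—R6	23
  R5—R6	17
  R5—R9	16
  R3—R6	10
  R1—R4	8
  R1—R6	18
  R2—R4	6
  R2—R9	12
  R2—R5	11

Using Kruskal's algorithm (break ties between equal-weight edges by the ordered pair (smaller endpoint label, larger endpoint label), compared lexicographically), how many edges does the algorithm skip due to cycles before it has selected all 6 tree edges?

2

Kruskal's algorithm — process edges by increasing weight (ties by edge label):
R2—R4 (6): add — endpoints in different components.
R1—R4 (8): add — endpoints in different components.
R3—R6 (10): add — endpoints in different components.
R2—R5 (11): add — endpoints in different components.
R1—R9 (12): add — endpoints in different components.
R2—R9 (12): skip — R9 and R2 already connected.
R5—R9 (16): skip — R9 and R5 already connected.
R5—R6 (17): add — endpoints in different components.
Edges rejected before the tree was complete: 2.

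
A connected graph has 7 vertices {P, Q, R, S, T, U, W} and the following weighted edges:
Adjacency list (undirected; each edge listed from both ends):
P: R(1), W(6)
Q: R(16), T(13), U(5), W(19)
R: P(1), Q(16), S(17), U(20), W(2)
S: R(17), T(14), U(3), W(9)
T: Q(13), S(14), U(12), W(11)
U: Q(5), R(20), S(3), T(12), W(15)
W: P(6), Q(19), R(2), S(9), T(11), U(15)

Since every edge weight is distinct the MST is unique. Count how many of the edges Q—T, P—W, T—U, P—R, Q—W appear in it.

1

Sort edges by weight, then run Kruskal:
P—R (1): add. Components now {U} {Q} {P,R} {S} {T} {W}
R—W (2): add. Components now {U} {Q} {P,R,W} {S} {T}
S—U (3): add. Components now {S,U} {Q} {P,R,W} {T}
Q—U (5): add. Components now {Q,S,U} {P,R,W} {T}
P—W (6): skip — W and P already connected.
S—W (9): add. Components now {P,Q,R,S,U,W} {T}
T—W (11): add. Components now {P,Q,R,S,T,U,W}
MST edge set: {P—R, R—W, S—U, Q—U, S—W, T—W}.
Of the listed edges, {P—R} are in the MST → 1.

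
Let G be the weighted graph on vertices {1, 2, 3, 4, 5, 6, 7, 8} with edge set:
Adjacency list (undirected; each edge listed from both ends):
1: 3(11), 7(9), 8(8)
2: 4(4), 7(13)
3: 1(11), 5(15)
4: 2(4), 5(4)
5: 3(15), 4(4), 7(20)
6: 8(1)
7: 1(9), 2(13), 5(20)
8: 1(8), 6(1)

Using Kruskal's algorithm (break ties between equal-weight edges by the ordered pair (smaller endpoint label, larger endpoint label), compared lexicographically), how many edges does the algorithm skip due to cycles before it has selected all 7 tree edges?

Kruskal: consider edges lightest-first.
6-8 (1): add — endpoints in different components.
2-4 (4): add — endpoints in different components.
4-5 (4): add — endpoints in different components.
1-8 (8): add — endpoints in different components.
1-7 (9): add — endpoints in different components.
1-3 (11): add — endpoints in different components.
2-7 (13): add — endpoints in different components.
Edges rejected before the tree was complete: 0.

0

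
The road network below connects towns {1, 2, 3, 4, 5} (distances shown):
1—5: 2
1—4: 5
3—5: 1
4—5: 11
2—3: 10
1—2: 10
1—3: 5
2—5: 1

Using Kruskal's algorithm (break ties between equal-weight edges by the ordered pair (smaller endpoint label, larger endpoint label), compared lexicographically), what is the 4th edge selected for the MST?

1-4

Kruskal's algorithm — process edges by increasing weight (ties by edge label):
2—5 (1): add. Components now {1} {2,5} {3} {4}
3—5 (1): add. Components now {1} {2,3,5} {4}
1—5 (2): add. Components now {1,2,3,5} {4}
1—3 (5): skip — 1 and 3 already connected.
1—4 (5): add. Components now {1,2,3,4,5}
The 4th edge added is 1—4.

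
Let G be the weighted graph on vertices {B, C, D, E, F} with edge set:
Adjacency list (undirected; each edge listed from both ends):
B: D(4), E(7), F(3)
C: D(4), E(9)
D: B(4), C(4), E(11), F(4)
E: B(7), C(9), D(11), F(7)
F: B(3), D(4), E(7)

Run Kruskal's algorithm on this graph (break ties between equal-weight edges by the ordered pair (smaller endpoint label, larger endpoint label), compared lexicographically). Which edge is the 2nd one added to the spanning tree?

B-D

Kruskal's algorithm — process edges by increasing weight (ties by edge label):
B-F (3): add. Components now {B,F} {C} {D} {E}
B-D (4): add. Components now {B,D,F} {C} {E}
C-D (4): add. Components now {B,C,D,F} {E}
D-F (4): skip — D and F already connected.
B-E (7): add. Components now {B,C,D,E,F}
The 2nd edge added is B-D.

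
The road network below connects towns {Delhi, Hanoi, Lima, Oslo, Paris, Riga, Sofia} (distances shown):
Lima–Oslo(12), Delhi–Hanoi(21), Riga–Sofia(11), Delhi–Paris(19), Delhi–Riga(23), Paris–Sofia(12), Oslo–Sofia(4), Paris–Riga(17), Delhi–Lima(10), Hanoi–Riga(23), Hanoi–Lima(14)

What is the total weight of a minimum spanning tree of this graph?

Kruskal's algorithm — process edges by increasing weight (ties by edge label):
Oslo–Sofia (4): add — endpoints in different components.
Delhi–Lima (10): add — endpoints in different components.
Riga–Sofia (11): add — endpoints in different components.
Lima–Oslo (12): add — endpoints in different components.
Paris–Sofia (12): add — endpoints in different components.
Hanoi–Lima (14): add — endpoints in different components.
MST edges: Oslo–Sofia, Delhi–Lima, Riga–Sofia, Lima–Oslo, Paris–Sofia, Hanoi–Lima; total weight 4+10+11+12+12+14 = 63.

63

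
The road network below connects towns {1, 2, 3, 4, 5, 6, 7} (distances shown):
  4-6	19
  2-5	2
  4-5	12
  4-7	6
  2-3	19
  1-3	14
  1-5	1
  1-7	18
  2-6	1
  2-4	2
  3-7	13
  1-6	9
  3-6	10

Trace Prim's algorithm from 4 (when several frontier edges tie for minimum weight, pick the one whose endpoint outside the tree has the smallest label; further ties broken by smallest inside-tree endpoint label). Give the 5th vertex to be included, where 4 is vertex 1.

1

Prim, starting at 4.
Step 1: frontier [2-4 2, 4-7 6, 4-5 12, 4-6 19] → take 2-4 (2); add 2.
Step 2: frontier [2-6 1, 2-5 2, 2-3 19, 4-7 6, 4-5 12, 4-6 19] → take 2-6 (1); add 6.
Step 3: frontier [2-5 2, 2-3 19, 4-7 6, 4-5 12, 1-6 9, 3-6 10] → take 2-5 (2); add 5.
Step 4: frontier [2-3 19, 4-7 6, 1-5 1, 1-6 9, 3-6 10] → take 1-5 (1); add 1.
Step 5: frontier [1-3 14, 1-7 18, 2-3 19, 4-7 6, 3-6 10] → take 4-7 (6); add 7.
Step 6: frontier [1-3 14, 2-3 19, 3-6 10, 3-7 13] → take 3-6 (10); add 3.
Vertex order: 4, 2, 6, 5, 1, 7, 3. The 5th vertex is 1.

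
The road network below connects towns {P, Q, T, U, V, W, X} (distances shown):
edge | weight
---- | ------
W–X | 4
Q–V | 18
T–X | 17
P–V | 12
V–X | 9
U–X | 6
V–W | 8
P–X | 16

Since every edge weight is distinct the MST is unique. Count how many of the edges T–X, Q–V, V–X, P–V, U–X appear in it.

Sort edges by weight, then run Kruskal:
W–X (4): add. Components now {T} {W,X} {U} {Q} {P} {V}
U–X (6): add. Components now {T} {U,W,X} {Q} {P} {V}
V–W (8): add. Components now {T} {U,V,W,X} {Q} {P}
V–X (9): skip — X and V already connected.
P–V (12): add. Components now {T} {P,U,V,W,X} {Q}
P–X (16): skip — X and P already connected.
T–X (17): add. Components now {P,T,U,V,W,X} {Q}
Q–V (18): add. Components now {P,Q,T,U,V,W,X}
MST edge set: {W–X, U–X, V–W, P–V, T–X, Q–V}.
Of the listed edges, {T–X, Q–V, P–V, U–X} are in the MST → 4.

4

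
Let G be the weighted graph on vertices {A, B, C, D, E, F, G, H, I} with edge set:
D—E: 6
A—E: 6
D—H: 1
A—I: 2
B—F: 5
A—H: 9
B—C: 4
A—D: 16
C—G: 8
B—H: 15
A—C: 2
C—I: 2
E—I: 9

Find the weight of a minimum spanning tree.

Prim, starting at D.
Step 1: frontier [D—H 1, D—E 6, A—D 16] → take D—H (1); add H.
Step 2: frontier [D—E 6, A—D 16, A—H 9, B—H 15] → take D—E (6); add E.
Step 3: frontier [A—D 16, A—E 6, E—I 9, A—H 9, B—H 15] → take A—E (6); add A.
Step 4: frontier [A—C 2, A—I 2, E—I 9, B—H 15] → take A—C (2); add C.
Step 5: frontier [A—I 2, C—I 2, B—C 4, C—G 8, E—I 9, B—H 15] → take A—I (2); add I.
Step 6: frontier [B—C 4, C—G 8, B—H 15] → take B—C (4); add B.
Step 7: frontier [B—F 5, C—G 8] → take B—F (5); add F.
Step 8: frontier [C—G 8] → take C—G (8); add G.
MST edges: D—H, D—E, A—E, A—C, A—I, B—C, B—F, C—G; total weight 1+6+6+2+2+4+5+8 = 34.

34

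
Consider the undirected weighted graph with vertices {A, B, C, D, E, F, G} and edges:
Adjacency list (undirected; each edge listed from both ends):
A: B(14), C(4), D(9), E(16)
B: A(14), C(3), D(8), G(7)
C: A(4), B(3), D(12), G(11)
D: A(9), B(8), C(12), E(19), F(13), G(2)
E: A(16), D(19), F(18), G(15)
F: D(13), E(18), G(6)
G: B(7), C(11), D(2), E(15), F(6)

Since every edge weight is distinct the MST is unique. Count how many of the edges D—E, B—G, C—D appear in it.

1

Kruskal's algorithm — process edges by increasing weight (ties by edge label):
D—G (2): add — endpoints in different components.
B—C (3): add — endpoints in different components.
A—C (4): add — endpoints in different components.
F—G (6): add — endpoints in different components.
B—G (7): add — endpoints in different components.
B—D (8): skip — B and D already connected.
A—D (9): skip — A and D already connected.
C—G (11): skip — C and G already connected.
C—D (12): skip — C and D already connected.
D—F (13): skip — D and F already connected.
A—B (14): skip — A and B already connected.
E—G (15): add — endpoints in different components.
MST edge set: {D—G, B—C, A—C, F—G, B—G, E—G}.
Of the listed edges, {B—G} are in the MST → 1.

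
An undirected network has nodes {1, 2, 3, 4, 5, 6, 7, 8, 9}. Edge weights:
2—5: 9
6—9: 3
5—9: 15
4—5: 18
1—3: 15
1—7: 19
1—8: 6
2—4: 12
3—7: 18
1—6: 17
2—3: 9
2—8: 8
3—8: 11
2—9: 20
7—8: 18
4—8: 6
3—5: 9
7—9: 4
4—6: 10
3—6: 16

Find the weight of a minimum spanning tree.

55

Grow the tree from 7 using Prim:
Step 1: cheapest edge leaving the tree is 7—9 (4); add 9.
Step 2: cheapest edge leaving the tree is 6—9 (3); add 6.
Step 3: cheapest edge leaving the tree is 4—6 (10); add 4.
Step 4: cheapest edge leaving the tree is 4—8 (6); add 8.
Step 5: cheapest edge leaving the tree is 1—8 (6); add 1.
Step 6: cheapest edge leaving the tree is 2—8 (8); add 2.
Step 7: cheapest edge leaving the tree is 2—3 (9); add 3.
Step 8: cheapest edge leaving the tree is 2—5 (9); add 5.
MST edges: 7—9, 6—9, 4—6, 4—8, 1—8, 2—8, 2—3, 2—5; total weight 4+3+10+6+6+8+9+9 = 55.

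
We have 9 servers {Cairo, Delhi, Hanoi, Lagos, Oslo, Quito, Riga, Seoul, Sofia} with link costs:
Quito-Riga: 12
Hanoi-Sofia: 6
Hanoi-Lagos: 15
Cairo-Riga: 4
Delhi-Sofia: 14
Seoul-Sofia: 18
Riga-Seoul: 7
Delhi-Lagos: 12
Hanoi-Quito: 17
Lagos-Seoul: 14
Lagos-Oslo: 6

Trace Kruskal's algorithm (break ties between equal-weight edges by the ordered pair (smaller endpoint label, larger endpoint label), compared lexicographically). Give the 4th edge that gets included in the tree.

Kruskal's algorithm — process edges by increasing weight (ties by edge label):
Cairo-Riga (4): add — endpoints in different components.
Hanoi-Sofia (6): add — endpoints in different components.
Lagos-Oslo (6): add — endpoints in different components.
Riga-Seoul (7): add — endpoints in different components.
Delhi-Lagos (12): add — endpoints in different components.
Quito-Riga (12): add — endpoints in different components.
Delhi-Sofia (14): add — endpoints in different components.
Lagos-Seoul (14): add — endpoints in different components.
The 4th edge added is Riga-Seoul.

Riga-Seoul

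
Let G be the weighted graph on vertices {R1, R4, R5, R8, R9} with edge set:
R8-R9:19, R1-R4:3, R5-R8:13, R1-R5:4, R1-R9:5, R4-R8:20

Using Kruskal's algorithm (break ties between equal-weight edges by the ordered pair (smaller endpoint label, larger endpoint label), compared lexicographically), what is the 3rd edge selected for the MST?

Sort edges by weight, then run Kruskal:
R1-R4 (3): add. Components now {R1,R4} {R8} {R5} {R9}
R1-R5 (4): add. Components now {R1,R4,R5} {R8} {R9}
R1-R9 (5): add. Components now {R1,R4,R5,R9} {R8}
R5-R8 (13): add. Components now {R1,R4,R5,R8,R9}
The 3rd edge added is R1-R9.

R1-R9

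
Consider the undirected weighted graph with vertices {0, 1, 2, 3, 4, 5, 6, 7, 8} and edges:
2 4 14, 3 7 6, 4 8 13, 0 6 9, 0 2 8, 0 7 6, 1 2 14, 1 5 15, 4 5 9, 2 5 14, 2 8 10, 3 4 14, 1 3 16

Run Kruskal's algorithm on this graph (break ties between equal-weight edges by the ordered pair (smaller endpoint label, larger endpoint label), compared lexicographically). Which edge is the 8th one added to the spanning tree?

Kruskal's algorithm — process edges by increasing weight (ties by edge label):
0 7 (6): add — endpoints in different components.
3 7 (6): add — endpoints in different components.
0 2 (8): add — endpoints in different components.
0 6 (9): add — endpoints in different components.
4 5 (9): add — endpoints in different components.
2 8 (10): add — endpoints in different components.
4 8 (13): add — endpoints in different components.
1 2 (14): add — endpoints in different components.
The 8th edge added is 1 2.

1-2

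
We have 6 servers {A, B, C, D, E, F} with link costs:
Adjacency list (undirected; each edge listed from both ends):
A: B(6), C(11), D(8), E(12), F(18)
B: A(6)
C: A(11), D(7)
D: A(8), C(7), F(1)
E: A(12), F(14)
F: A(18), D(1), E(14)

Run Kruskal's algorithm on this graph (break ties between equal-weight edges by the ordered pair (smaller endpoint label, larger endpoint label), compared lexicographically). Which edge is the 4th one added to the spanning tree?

Kruskal: consider edges lightest-first.
D-F (1): add. Components now {A} {B} {C} {D,F} {E}
A-B (6): add. Components now {A,B} {C} {D,F} {E}
C-D (7): add. Components now {A,B} {C,D,F} {E}
A-D (8): add. Components now {A,B,C,D,F} {E}
A-C (11): skip — A and C already connected.
A-E (12): add. Components now {A,B,C,D,E,F}
The 4th edge added is A-D.

A-D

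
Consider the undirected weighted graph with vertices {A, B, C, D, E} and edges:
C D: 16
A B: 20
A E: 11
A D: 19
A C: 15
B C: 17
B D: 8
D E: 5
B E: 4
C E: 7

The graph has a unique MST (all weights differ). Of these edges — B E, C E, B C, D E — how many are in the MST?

Sort edges by weight, then run Kruskal:
B E (4): add. Components now {A} {B,E} {C} {D}
D E (5): add. Components now {A} {B,D,E} {C}
C E (7): add. Components now {A} {B,C,D,E}
B D (8): skip — B and D already connected.
A E (11): add. Components now {A,B,C,D,E}
MST edge set: {B E, D E, C E, A E}.
Of the listed edges, {B E, C E, D E} are in the MST → 3.

3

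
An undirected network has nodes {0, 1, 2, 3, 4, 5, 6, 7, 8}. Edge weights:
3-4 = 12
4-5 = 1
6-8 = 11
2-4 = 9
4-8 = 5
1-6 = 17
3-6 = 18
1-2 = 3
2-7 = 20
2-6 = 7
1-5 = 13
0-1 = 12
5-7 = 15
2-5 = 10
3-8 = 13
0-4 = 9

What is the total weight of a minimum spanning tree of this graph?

61

Grow the tree from 2 using Prim:
Step 1: cheapest edge leaving the tree is 1-2 (3); add 1.
Step 2: cheapest edge leaving the tree is 2-6 (7); add 6.
Step 3: cheapest edge leaving the tree is 2-4 (9); add 4.
Step 4: cheapest edge leaving the tree is 4-5 (1); add 5.
Step 5: cheapest edge leaving the tree is 4-8 (5); add 8.
Step 6: cheapest edge leaving the tree is 0-4 (9); add 0.
Step 7: cheapest edge leaving the tree is 3-4 (12); add 3.
Step 8: cheapest edge leaving the tree is 5-7 (15); add 7.
MST edges: 1-2, 2-6, 2-4, 4-5, 4-8, 0-4, 3-4, 5-7; total weight 3+7+9+1+5+9+12+15 = 61.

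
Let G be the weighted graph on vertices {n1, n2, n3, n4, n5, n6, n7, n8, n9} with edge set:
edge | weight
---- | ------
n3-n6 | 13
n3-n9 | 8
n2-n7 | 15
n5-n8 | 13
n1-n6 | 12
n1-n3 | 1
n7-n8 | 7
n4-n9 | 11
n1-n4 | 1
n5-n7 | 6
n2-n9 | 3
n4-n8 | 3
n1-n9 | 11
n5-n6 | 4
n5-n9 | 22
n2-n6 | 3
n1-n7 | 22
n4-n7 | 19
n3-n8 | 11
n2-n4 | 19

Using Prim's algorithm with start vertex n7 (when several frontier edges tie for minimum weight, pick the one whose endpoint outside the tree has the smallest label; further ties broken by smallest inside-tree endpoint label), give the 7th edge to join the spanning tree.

n1-n4

Prim's algorithm from n7:
Step 1: cheapest edge leaving the tree is n5-n7 (6); add n5.
Step 2: cheapest edge leaving the tree is n5-n6 (4); add n6.
Step 3: cheapest edge leaving the tree is n2-n6 (3); add n2.
Step 4: cheapest edge leaving the tree is n2-n9 (3); add n9.
Step 5: cheapest edge leaving the tree is n7-n8 (7); add n8.
Step 6: cheapest edge leaving the tree is n4-n8 (3); add n4.
Step 7: cheapest edge leaving the tree is n1-n4 (1); add n1.
Step 8: cheapest edge leaving the tree is n1-n3 (1); add n3.
The 7th edge added is n1-n4.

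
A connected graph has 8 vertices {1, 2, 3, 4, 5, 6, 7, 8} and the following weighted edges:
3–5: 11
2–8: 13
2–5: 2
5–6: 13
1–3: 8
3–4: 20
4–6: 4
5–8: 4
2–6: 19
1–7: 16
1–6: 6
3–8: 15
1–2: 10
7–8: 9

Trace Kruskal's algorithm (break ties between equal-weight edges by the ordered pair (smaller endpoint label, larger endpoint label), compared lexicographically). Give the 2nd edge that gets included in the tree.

4-6

Kruskal: consider edges lightest-first.
2–5 (2): add — endpoints in different components.
4–6 (4): add — endpoints in different components.
5–8 (4): add — endpoints in different components.
1–6 (6): add — endpoints in different components.
1–3 (8): add — endpoints in different components.
7–8 (9): add — endpoints in different components.
1–2 (10): add — endpoints in different components.
The 2nd edge added is 4–6.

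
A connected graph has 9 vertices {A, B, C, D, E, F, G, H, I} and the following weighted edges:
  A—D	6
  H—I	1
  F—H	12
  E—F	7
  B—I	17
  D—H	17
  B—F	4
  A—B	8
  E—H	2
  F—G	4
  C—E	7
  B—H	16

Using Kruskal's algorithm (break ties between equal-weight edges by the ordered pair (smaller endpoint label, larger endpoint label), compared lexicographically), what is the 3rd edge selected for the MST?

B-F

Kruskal's algorithm — process edges by increasing weight (ties by edge label):
H—I (1): add — endpoints in different components.
E—H (2): add — endpoints in different components.
B—F (4): add — endpoints in different components.
F—G (4): add — endpoints in different components.
A—D (6): add — endpoints in different components.
C—E (7): add — endpoints in different components.
E—F (7): add — endpoints in different components.
A—B (8): add — endpoints in different components.
The 3rd edge added is B—F.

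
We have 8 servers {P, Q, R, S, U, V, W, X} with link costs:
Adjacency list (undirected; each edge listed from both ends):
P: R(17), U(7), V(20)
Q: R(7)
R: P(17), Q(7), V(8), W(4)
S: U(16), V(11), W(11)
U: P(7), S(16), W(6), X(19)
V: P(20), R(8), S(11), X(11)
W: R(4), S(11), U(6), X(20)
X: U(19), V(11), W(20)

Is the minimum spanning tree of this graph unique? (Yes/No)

No

Kruskal: consider edges lightest-first.
R W (4): add — endpoints in different components.
U W (6): add — endpoints in different components.
P U (7): add — endpoints in different components.
Q R (7): add — endpoints in different components.
R V (8): add — endpoints in different components.
S V (11): add — endpoints in different components.
S W (11): skip — W and S already connected.
V X (11): add — endpoints in different components.
Non-tree edge S W has weight 11, equal to the heaviest edge on its tree cycle — swapping gives another MST of the same weight. Not unique.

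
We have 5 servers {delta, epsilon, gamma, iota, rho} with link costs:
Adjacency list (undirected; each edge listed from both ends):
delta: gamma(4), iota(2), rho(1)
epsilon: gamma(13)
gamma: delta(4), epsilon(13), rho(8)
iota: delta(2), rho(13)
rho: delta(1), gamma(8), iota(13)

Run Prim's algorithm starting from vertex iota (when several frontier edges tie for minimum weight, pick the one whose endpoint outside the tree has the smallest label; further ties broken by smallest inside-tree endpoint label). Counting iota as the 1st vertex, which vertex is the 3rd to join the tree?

Prim's algorithm from iota:
Step 1: cheapest edge leaving the tree is delta iota (2); add delta.
Step 2: cheapest edge leaving the tree is delta rho (1); add rho.
Step 3: cheapest edge leaving the tree is delta gamma (4); add gamma.
Step 4: cheapest edge leaving the tree is epsilon gamma (13); add epsilon.
Vertex order: iota, delta, rho, gamma, epsilon. The 3rd vertex is rho.

rho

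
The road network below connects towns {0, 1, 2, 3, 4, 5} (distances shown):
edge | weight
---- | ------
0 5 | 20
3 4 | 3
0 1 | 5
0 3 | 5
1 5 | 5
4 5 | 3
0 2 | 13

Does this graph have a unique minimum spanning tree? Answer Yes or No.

Sort edges by weight, then run Kruskal:
3 4 (3): add. Components now {0} {1} {2} {3,4} {5}
4 5 (3): add. Components now {0} {1} {2} {3,4,5}
0 1 (5): add. Components now {0,1} {2} {3,4,5}
0 3 (5): add. Components now {0,1,3,4,5} {2}
1 5 (5): skip — 1 and 5 already connected.
0 2 (13): add. Components now {0,1,2,3,4,5}
Non-tree edge 1 5 has weight 5, equal to the heaviest edge on its tree cycle — swapping gives another MST of the same weight. Not unique.

No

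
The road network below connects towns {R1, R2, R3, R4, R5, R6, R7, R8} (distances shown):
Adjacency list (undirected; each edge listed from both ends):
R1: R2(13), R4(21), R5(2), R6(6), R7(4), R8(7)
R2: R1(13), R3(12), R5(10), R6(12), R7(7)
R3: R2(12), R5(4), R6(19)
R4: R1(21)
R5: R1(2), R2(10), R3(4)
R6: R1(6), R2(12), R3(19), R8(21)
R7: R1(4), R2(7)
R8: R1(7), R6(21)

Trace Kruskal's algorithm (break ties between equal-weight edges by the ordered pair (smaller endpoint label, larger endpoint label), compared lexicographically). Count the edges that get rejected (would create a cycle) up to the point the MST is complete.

5

Kruskal's algorithm — process edges by increasing weight (ties by edge label):
R1-R5 (2): add — endpoints in different components.
R1-R7 (4): add — endpoints in different components.
R3-R5 (4): add — endpoints in different components.
R1-R6 (6): add — endpoints in different components.
R1-R8 (7): add — endpoints in different components.
R2-R7 (7): add — endpoints in different components.
R2-R5 (10): skip — R5 and R2 already connected.
R2-R3 (12): skip — R3 and R2 already connected.
R2-R6 (12): skip — R2 and R6 already connected.
R1-R2 (13): skip — R2 and R1 already connected.
R3-R6 (19): skip — R3 and R6 already connected.
R1-R4 (21): add — endpoints in different components.
Edges rejected before the tree was complete: 5.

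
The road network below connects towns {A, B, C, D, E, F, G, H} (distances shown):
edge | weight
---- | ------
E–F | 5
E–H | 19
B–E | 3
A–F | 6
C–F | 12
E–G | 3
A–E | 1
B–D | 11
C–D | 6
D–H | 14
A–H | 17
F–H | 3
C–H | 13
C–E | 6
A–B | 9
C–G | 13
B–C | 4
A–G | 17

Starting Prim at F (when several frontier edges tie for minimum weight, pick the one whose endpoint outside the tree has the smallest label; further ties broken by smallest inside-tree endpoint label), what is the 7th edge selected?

C-D

Grow the tree from F using Prim:
Step 1: cheapest edge leaving the tree is F–H (3); add H.
Step 2: cheapest edge leaving the tree is E–F (5); add E.
Step 3: cheapest edge leaving the tree is A–E (1); add A.
Step 4: cheapest edge leaving the tree is B–E (3); add B.
Step 5: cheapest edge leaving the tree is E–G (3); add G.
Step 6: cheapest edge leaving the tree is B–C (4); add C.
Step 7: cheapest edge leaving the tree is C–D (6); add D.
The 7th edge added is C–D.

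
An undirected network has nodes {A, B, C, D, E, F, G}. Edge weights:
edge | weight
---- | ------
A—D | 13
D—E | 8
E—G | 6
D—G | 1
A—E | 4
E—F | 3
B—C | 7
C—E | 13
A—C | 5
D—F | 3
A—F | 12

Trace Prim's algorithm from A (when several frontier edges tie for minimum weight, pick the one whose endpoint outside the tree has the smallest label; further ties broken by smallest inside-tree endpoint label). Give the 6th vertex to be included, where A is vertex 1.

C

Grow the tree from A using Prim:
Step 1: cheapest edge leaving the tree is A—E (4); add E.
Step 2: cheapest edge leaving the tree is E—F (3); add F.
Step 3: cheapest edge leaving the tree is D—F (3); add D.
Step 4: cheapest edge leaving the tree is D—G (1); add G.
Step 5: cheapest edge leaving the tree is A—C (5); add C.
Step 6: cheapest edge leaving the tree is B—C (7); add B.
Vertex order: A, E, F, D, G, C, B. The 6th vertex is C.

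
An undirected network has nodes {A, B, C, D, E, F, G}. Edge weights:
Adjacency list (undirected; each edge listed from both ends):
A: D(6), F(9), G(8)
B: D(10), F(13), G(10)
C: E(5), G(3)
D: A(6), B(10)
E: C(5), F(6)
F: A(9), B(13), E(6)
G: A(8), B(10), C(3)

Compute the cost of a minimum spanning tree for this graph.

38

Grow the tree from B using Prim:
Step 1: frontier [B—D 10, B—G 10, B—F 13] → take B—D (10); add D.
Step 2: frontier [B—G 10, B—F 13, A—D 6] → take A—D (6); add A.
Step 3: frontier [A—G 8, A—F 9, B—G 10, B—F 13] → take A—G (8); add G.
Step 4: frontier [A—F 9, B—F 13, C—G 3] → take C—G (3); add C.
Step 5: frontier [A—F 9, B—F 13, C—E 5] → take C—E (5); add E.
Step 6: frontier [A—F 9, B—F 13, E—F 6] → take E—F (6); add F.
MST edges: B—D, A—D, A—G, C—G, C—E, E—F; total weight 10+6+8+3+5+6 = 38.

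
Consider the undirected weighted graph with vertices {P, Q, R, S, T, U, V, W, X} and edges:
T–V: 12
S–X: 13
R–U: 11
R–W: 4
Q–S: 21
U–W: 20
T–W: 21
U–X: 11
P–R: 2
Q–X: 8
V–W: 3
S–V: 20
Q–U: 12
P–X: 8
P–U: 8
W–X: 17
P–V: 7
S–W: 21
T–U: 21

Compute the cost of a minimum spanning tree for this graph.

Kruskal's algorithm — process edges by increasing weight (ties by edge label):
P–R (2): add — endpoints in different components.
V–W (3): add — endpoints in different components.
R–W (4): add — endpoints in different components.
P–V (7): skip — V and P already connected.
P–U (8): add — endpoints in different components.
P–X (8): add — endpoints in different components.
Q–X (8): add — endpoints in different components.
R–U (11): skip — R and U already connected.
U–X (11): skip — U and X already connected.
Q–U (12): skip — Q and U already connected.
T–V (12): add — endpoints in different components.
S–X (13): add — endpoints in different components.
MST edges: P–R, V–W, R–W, P–U, P–X, Q–X, T–V, S–X; total weight 2+3+4+8+8+8+12+13 = 58.

58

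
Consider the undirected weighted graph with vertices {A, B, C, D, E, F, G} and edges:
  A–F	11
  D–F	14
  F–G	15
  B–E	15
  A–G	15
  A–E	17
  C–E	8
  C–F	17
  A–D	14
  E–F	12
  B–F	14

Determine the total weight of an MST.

74

Prim's algorithm from E:
Step 1: frontier [C–E 8, E–F 12, B–E 15, A–E 17] → take C–E (8); add C.
Step 2: frontier [C–F 17, E–F 12, B–E 15, A–E 17] → take E–F (12); add F.
Step 3: frontier [B–E 15, A–E 17, A–F 11, B–F 14, D–F 14, F–G 15] → take A–F (11); add A.
Step 4: frontier [A–D 14, A–G 15, B–E 15, B–F 14, D–F 14, F–G 15] → take B–F (14); add B.
Step 5: frontier [A–D 14, A–G 15, D–F 14, F–G 15] → take A–D (14); add D.
Step 6: frontier [A–G 15, F–G 15] → take A–G (15); add G.
MST edges: C–E, E–F, A–F, B–F, A–D, A–G; total weight 8+12+11+14+14+15 = 74.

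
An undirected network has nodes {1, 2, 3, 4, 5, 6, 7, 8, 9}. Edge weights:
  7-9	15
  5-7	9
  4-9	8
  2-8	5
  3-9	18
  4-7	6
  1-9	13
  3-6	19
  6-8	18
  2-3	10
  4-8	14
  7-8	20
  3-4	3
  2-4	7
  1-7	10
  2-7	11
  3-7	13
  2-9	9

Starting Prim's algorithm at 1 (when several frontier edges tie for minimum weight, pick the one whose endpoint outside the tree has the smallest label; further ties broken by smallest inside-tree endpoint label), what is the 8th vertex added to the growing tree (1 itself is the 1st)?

Prim, starting at 1.
Step 1: cheapest edge leaving the tree is 1-7 (10); add 7.
Step 2: cheapest edge leaving the tree is 4-7 (6); add 4.
Step 3: cheapest edge leaving the tree is 3-4 (3); add 3.
Step 4: cheapest edge leaving the tree is 2-4 (7); add 2.
Step 5: cheapest edge leaving the tree is 2-8 (5); add 8.
Step 6: cheapest edge leaving the tree is 4-9 (8); add 9.
Step 7: cheapest edge leaving the tree is 5-7 (9); add 5.
Step 8: cheapest edge leaving the tree is 6-8 (18); add 6.
Vertex order: 1, 7, 4, 3, 2, 8, 9, 5, 6. The 8th vertex is 5.

5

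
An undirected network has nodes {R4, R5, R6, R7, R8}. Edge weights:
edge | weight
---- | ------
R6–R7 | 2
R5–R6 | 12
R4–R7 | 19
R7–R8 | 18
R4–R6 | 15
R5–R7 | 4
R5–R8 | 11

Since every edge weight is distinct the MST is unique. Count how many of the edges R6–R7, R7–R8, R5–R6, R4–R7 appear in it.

1

Kruskal's algorithm — process edges by increasing weight (ties by edge label):
R6–R7 (2): add — endpoints in different components.
R5–R7 (4): add — endpoints in different components.
R5–R8 (11): add — endpoints in different components.
R5–R6 (12): skip — R5 and R6 already connected.
R4–R6 (15): add — endpoints in different components.
MST edge set: {R6–R7, R5–R7, R5–R8, R4–R6}.
Of the listed edges, {R6–R7} are in the MST → 1.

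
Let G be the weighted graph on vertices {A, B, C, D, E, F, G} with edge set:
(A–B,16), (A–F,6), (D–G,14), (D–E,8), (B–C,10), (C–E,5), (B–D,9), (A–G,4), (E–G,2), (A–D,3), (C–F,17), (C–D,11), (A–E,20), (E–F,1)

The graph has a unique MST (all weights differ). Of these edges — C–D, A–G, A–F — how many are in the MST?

Sort edges by weight, then run Kruskal:
E–F (1): add. Components now {A} {B} {C} {D} {E,F} {G}
E–G (2): add. Components now {A} {B} {C} {D} {E,F,G}
A–D (3): add. Components now {A,D} {B} {C} {E,F,G}
A–G (4): add. Components now {A,D,E,F,G} {B} {C}
C–E (5): add. Components now {A,C,D,E,F,G} {B}
A–F (6): skip — A and F already connected.
D–E (8): skip — D and E already connected.
B–D (9): add. Components now {A,B,C,D,E,F,G}
MST edge set: {E–F, E–G, A–D, A–G, C–E, B–D}.
Of the listed edges, {A–G} are in the MST → 1.

1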